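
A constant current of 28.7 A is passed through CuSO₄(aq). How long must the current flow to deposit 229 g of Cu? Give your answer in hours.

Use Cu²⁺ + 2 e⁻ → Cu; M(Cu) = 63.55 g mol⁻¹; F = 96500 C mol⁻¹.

6.73 h

n(Cu) = m/M = 229 / 63.55 = 3.603 mol.
Each Cu atom requires 2 electrons, so n(e⁻) = 2 × 3.603 = 7.207 mol.
Q = n(e⁻)·F = 7.207 × 96500 = 695500 C.
t = Q/I = 695500 / 28.70 A = 24230 s = 6.73 h.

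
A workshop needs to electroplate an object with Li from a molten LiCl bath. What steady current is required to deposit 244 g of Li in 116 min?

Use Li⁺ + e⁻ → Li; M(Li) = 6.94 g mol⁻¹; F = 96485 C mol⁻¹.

n(Li) = 244 / 6.94 = 35.16 mol.
n(e⁻) = 1 × 35.16 = 35.16 mol.
Q = n(e⁻)·F = 35.16 × 96485 = 3392000 C.
I = Q/t = 3392000 / 6960.0 s = 487 A.

487 A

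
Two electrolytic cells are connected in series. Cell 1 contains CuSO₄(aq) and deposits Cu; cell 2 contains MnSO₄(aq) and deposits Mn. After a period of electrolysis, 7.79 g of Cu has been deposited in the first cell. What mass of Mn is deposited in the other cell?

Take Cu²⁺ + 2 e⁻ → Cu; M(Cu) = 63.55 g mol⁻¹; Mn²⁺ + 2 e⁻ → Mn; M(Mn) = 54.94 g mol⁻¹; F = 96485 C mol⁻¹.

n(Cu) = 7.79 / 63.55 = 0.1226 mol.
Since Cu²⁺ + 2 e⁻ → Cu, n(e⁻) passed = 2 × 0.1226 = 0.2452 mol.
Cells in series carry the same charge, so the same 0.2452 mol of electrons passes through cell 2.
Mn²⁺ + 2 e⁻ → Mn, so n(Mn) = 0.2452 / 2 = 0.1226 mol.
m(Mn) = 0.1226 × 54.94 = 6.73 g.

6.73 g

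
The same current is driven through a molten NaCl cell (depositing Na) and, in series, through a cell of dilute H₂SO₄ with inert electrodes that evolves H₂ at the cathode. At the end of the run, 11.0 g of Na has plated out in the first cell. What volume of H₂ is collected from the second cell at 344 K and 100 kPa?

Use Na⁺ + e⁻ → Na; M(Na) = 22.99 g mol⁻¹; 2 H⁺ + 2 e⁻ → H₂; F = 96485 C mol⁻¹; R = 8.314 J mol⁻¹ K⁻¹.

6.84 L

n(Na) = 11.0 / 22.99 = 0.4785 mol, so n(e⁻) = 1 × 0.4785 = 0.4785 mol.
The cells are in series, so the same 0.4785 mol of electrons passes through the second cell.
2 H⁺ + 2 e⁻ → H₂ — 2 mol e⁻ per mol H₂, so n(H₂) = 0.4785/2 = 0.2392 mol.
V = nRT/P = (0.2392 × 8.314 × 344) / (100 × 10³) = 0.00684 m³ = 6.84 L.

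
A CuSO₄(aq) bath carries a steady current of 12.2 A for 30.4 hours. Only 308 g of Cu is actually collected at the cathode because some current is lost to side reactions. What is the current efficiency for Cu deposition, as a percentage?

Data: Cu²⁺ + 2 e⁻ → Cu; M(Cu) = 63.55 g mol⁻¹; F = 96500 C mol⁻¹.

70.1 %

Q = I·t = 12.20 × 109440 = 1335000 C; n(e⁻) = 1335000/96500 = 13.84 mol.
Theoretical n(Cu) = n(e⁻)/2 = 6.918 mol, i.e. m_theo = 6.918 × 63.55 = 439.6 g.
Efficiency = m_actual / m_theo = 308 / 439.6 = 70.1 %.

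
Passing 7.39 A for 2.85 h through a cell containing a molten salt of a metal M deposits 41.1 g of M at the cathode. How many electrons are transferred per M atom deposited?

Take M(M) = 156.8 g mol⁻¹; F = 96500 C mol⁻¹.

3

Q = I·t = 7.390 A × 10260 s = 75820 C, so n(e⁻) = 75820/96500 = 0.7857 mol.
n(M) deposited = 41.1 / 156.8 = 0.2621 mol.
Electrons per atom = n(e⁻)/n(M) = 0.7857 / 0.2621 = 3.00 ≈ 3, so the ion is M³⁺.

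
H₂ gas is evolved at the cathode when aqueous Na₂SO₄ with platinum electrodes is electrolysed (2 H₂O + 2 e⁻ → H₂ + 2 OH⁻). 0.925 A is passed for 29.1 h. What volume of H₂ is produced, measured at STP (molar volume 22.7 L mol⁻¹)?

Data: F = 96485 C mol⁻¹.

11.4 L

Q = I·t = 0.9250 A × 104760 s = 96900 C.
n(e⁻) = Q/F = 96900 / 96485 = 1.004 mol.
2 electrons are transferred per H₂ molecule, so n(H₂) = 1.004 / 2 = 0.5022 mol.
V = n × V_m = 0.5022 × 22.7 = 11.4 L.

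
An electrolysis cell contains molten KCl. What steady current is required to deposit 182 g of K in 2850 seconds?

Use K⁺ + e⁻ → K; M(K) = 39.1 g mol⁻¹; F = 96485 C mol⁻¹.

n(K) = 182 / 39.1 = 4.655 mol.
n(e⁻) = 1 × 4.655 = 4.655 mol.
Q = n(e⁻)·F = 4.655 × 96485 = 449100 C.
I = Q/t = 449100 / 2850.0 s = 158 A.

158 A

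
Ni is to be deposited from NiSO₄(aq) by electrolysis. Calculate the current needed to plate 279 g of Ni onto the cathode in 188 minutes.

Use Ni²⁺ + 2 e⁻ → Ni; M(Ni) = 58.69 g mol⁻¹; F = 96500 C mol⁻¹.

n(Ni) = 279 / 58.69 = 4.754 mol.
n(e⁻) = 2 × 4.754 = 9.508 mol.
Q = n(e⁻)·F = 9.508 × 96500 = 917500 C.
I = Q/t = 917500 / 11280 s = 81.3 A.

81.3 A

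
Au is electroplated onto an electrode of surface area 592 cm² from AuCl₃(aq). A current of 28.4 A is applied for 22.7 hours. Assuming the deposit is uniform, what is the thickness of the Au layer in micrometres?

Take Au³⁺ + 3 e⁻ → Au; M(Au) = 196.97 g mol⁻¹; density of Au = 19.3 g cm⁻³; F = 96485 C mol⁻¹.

1380 μm

Q = I·t = 28.40 × 81720 = 2321000 C; n(e⁻) = 24.05 mol.
n(Au) = n(e⁻)/3 = 8.018 mol, so m = 8.018 × 196.97 = 1579 g.
Volume = m/ρ = 1579 / 19.3 = 81.83 cm³.
Thickness = V/A = 81.83 / 592 = 0.138 cm = 1380 μm.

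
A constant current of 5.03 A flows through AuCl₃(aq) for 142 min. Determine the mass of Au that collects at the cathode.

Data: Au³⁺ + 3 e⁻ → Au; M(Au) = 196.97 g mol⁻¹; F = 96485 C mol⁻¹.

Q = I·t = 5.030 A × 8520.0 s = 42860 C.
n(e⁻) = Q/F = 42860 / 96485 = 0.4442 mol.
Au³⁺ + 3 e⁻ → Au, so n(Au) = n(e⁻)/3 = 0.1481 mol.
m = n·M = 0.1481 × 196.97 = 29.2 g.

29.2 g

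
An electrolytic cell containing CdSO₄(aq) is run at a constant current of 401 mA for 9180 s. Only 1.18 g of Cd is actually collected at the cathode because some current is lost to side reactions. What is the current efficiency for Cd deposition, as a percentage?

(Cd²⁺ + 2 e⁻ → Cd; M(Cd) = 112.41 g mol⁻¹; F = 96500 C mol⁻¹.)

55.0 %

Q = I·t = 0.4010 × 9180.0 = 3681 C; n(e⁻) = 3681/96500 = 0.03815 mol.
Theoretical n(Cd) = n(e⁻)/2 = 0.01907 mol, i.e. m_theo = 0.01907 × 112.41 = 2.144 g.
Efficiency = m_actual / m_theo = 1.18 / 2.144 = 55.0 %.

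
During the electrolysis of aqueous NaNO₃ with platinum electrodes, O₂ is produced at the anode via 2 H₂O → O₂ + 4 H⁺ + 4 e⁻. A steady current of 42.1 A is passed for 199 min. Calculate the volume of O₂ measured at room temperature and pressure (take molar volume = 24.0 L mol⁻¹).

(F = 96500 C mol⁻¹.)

31.3 L

Q = I·t = 42.10 A × 11940 s = 502700 C.
n(e⁻) = Q/F = 502700 / 96500 = 5.209 mol.
4 electrons are transferred per O₂ molecule, so n(O₂) = 5.209 / 4 = 1.302 mol.
V = n × V_m = 1.302 × 24.0 = 31.3 L.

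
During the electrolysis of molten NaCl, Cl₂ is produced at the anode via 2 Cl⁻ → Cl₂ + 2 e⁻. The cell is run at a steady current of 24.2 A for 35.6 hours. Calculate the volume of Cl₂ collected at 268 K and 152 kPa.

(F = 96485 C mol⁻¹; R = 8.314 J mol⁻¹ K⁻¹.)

236 L

Q = I·t = 24.20 A × 128160 s = 3101000 C.
n(e⁻) = Q/F = 3101000 / 96485 = 32.14 mol.
2 electrons are transferred per Cl₂ molecule, so n(Cl₂) = 32.14 / 2 = 16.07 mol.
V = nRT/P = (16.07 × 8.314 × 268) / (152 × 10³ Pa) = 0.236 m³ = 236 L.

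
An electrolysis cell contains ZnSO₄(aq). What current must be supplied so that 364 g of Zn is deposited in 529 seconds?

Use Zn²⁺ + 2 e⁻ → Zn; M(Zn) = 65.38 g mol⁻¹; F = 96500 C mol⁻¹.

2030 A

n(Zn) = 364 / 65.38 = 5.567 mol.
n(e⁻) = 2 × 5.567 = 11.13 mol.
Q = n(e⁻)·F = 11.13 × 96500 = 1075000 C.
I = Q/t = 1075000 / 529.00 s = 2030 A.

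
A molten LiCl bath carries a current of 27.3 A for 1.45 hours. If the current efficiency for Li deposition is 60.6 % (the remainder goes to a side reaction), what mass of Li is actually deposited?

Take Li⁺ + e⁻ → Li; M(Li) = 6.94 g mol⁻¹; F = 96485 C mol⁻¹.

6.21 g

Q = I·t = 27.30 × 5220.0 = 142500 C.
n(e⁻) = 142500/96485 = 1.477 mol; theoretically n(Li) = 1.477/1 = 1.477 mol, m_theo = 10.25 g.
At 60.6 % efficiency, m_actual = 0.606 × 10.25 = 6.21 g.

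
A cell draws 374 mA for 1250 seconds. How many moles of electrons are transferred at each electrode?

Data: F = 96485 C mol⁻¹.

Q = I·t = 0.3740 A × 1250.0 s = 467.5 C.
n(e⁻) = Q/F = 467.5 / 96485 = 0.00485 mol.

0.00485 mol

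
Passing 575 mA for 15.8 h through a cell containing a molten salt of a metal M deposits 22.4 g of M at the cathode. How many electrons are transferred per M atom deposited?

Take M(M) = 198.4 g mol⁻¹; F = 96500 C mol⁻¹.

3

Q = I·t = 0.5750 A × 56880 s = 32710 C, so n(e⁻) = 32710/96500 = 0.3389 mol.
n(M) deposited = 22.4 / 198.4 = 0.1129 mol.
Electrons per atom = n(e⁻)/n(M) = 0.3389 / 0.1129 = 3.00 ≈ 3, so the ion is M³⁺.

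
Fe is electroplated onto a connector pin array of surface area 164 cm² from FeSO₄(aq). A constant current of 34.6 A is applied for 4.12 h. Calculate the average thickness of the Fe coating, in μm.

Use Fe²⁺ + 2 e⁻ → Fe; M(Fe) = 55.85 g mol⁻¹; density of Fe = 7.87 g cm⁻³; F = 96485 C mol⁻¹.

Q = I·t = 34.60 × 14832 = 513200 C; n(e⁻) = 5.319 mol.
n(Fe) = n(e⁻)/2 = 2.659 mol, so m = 2.659 × 55.85 = 148.5 g.
Volume = m/ρ = 148.5 / 7.87 = 18.87 cm³.
Thickness = V/A = 18.87 / 164 = 0.115 cm = 1150 μm.

1150 μm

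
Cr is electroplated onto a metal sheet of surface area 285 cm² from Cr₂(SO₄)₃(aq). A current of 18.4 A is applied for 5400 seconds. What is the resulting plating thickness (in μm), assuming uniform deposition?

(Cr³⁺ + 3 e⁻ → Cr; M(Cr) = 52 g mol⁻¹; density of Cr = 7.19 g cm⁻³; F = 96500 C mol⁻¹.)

Q = I·t = 18.40 × 5400.0 = 99360 C; n(e⁻) = 1.030 mol.
n(Cr) = n(e⁻)/3 = 0.3432 mol, so m = 0.3432 × 52 = 17.85 g.
Volume = m/ρ = 17.85 / 7.19 = 2.482 cm³.
Thickness = V/A = 2.482 / 285 = 0.00871 cm = 87.1 μm.

87.1 μm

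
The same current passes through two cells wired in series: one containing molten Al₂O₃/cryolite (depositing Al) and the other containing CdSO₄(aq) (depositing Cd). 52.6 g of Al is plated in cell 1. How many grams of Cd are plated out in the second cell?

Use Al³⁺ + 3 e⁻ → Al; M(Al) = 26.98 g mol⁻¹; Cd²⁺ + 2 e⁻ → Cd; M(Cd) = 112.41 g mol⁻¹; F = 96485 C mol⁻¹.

n(Al) = 52.6 / 26.98 = 1.950 mol.
Since Al³⁺ + 3 e⁻ → Al, n(e⁻) passed = 3 × 1.950 = 5.849 mol.
Cells in series carry the same charge, so the same 5.849 mol of electrons passes through cell 2.
Cd²⁺ + 2 e⁻ → Cd, so n(Cd) = 5.849 / 2 = 2.924 mol.
m(Cd) = 2.924 × 112.41 = 329 g.

329 g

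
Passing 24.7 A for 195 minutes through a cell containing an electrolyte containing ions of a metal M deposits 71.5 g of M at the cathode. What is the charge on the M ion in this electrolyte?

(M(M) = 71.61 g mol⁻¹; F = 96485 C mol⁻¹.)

+3

Q = I·t = 24.70 A × 11700 s = 289000 C, so n(e⁻) = 289000/96485 = 2.995 mol.
n(M) deposited = 71.5 / 71.61 = 0.9985 mol.
Electrons per atom = n(e⁻)/n(M) = 2.995 / 0.9985 = 3.00 ≈ 3, so the ion is M³⁺.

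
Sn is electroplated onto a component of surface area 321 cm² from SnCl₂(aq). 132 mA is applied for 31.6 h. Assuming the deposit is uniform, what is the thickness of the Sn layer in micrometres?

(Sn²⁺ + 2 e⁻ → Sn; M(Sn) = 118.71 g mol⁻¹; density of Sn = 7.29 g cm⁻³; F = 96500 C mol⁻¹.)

39.5 μm

Q = I·t = 0.1320 × 113760 = 15020 C; n(e⁻) = 0.1556 mol.
n(Sn) = n(e⁻)/2 = 0.07780 mol, so m = 0.07780 × 118.71 = 9.236 g.
Volume = m/ρ = 9.236 / 7.29 = 1.267 cm³.
Thickness = V/A = 1.267 / 321 = 0.00395 cm = 39.5 μm.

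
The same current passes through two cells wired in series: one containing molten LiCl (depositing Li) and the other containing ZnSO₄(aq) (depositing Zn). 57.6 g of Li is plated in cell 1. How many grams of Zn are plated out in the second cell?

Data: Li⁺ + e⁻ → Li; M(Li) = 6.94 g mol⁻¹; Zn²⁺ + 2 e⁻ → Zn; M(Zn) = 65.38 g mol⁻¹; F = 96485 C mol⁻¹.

n(Li) = 57.6 / 6.94 = 8.300 mol.
Since Li⁺ + e⁻ → Li, n(e⁻) passed = 1 × 8.300 = 8.300 mol.
Cells in series carry the same charge, so the same 8.300 mol of electrons passes through cell 2.
Zn²⁺ + 2 e⁻ → Zn, so n(Zn) = 8.300 / 2 = 4.150 mol.
m(Zn) = 4.150 × 65.38 = 271 g.

271 g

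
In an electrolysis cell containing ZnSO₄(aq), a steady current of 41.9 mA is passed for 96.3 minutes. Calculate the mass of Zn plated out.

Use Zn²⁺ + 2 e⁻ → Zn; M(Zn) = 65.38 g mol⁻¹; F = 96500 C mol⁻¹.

Q = I·t = 0.04190 A × 5778.0 s = 242.1 C.
n(e⁻) = Q/F = 242.1 / 96500 = 0.002509 mol.
Zn²⁺ + 2 e⁻ → Zn, so n(Zn) = n(e⁻)/2 = 0.001254 mol.
m = n·M = 0.001254 × 65.38 = 0.0820 g.

0.0820 g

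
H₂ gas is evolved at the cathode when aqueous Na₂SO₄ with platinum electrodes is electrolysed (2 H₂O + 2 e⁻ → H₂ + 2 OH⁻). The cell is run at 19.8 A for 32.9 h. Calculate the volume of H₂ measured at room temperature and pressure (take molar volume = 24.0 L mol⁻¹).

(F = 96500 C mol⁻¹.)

Q = I·t = 19.80 A × 118440 s = 2345000 C.
n(e⁻) = Q/F = 2345000 / 96500 = 24.30 mol.
2 electrons are transferred per H₂ molecule, so n(H₂) = 24.30 / 2 = 12.15 mol.
V = n × V_m = 12.15 × 24.0 = 292 L.

292 L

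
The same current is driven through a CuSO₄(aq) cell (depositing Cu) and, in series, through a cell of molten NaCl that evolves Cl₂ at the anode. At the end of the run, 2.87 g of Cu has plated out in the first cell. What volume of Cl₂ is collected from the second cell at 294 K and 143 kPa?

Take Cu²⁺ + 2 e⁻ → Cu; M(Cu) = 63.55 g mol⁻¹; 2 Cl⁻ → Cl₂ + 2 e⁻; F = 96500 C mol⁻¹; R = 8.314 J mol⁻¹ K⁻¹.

0.772 L

n(Cu) = 2.87 / 63.55 = 0.04516 mol, so n(e⁻) = 2 × 0.04516 = 0.09032 mol.
The cells are in series, so the same 0.09032 mol of electrons passes through the second cell.
2 Cl⁻ → Cl₂ + 2 e⁻ — 2 mol e⁻ per mol Cl₂, so n(Cl₂) = 0.09032/2 = 0.04516 mol.
V = nRT/P = (0.04516 × 8.314 × 294) / (143 × 10³) = 7.72 × 10⁻⁴ m³ = 0.772 L.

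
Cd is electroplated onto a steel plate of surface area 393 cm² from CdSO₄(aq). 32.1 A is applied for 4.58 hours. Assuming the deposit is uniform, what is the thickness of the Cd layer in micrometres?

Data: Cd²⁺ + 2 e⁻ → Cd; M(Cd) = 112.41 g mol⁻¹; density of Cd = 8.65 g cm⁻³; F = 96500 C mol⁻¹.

Q = I·t = 32.10 × 16488 = 529300 C; n(e⁻) = 5.485 mol.
n(Cd) = n(e⁻)/2 = 2.742 mol, so m = 2.742 × 112.41 = 308.3 g.
Volume = m/ρ = 308.3 / 8.65 = 35.64 cm³.
Thickness = V/A = 35.64 / 393 = 0.0907 cm = 907 μm.

907 μm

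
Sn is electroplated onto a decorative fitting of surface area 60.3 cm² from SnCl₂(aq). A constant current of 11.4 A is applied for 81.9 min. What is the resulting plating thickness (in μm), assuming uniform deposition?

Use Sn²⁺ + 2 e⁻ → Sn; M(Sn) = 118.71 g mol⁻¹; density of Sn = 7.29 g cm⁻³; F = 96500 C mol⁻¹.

Q = I·t = 11.40 × 4914.0 = 56020 C; n(e⁻) = 0.5805 mol.
n(Sn) = n(e⁻)/2 = 0.2903 mol, so m = 0.2903 × 118.71 = 34.46 g.
Volume = m/ρ = 34.46 / 7.29 = 4.727 cm³.
Thickness = V/A = 4.727 / 60.3 = 0.0784 cm = 784 μm.

784 μm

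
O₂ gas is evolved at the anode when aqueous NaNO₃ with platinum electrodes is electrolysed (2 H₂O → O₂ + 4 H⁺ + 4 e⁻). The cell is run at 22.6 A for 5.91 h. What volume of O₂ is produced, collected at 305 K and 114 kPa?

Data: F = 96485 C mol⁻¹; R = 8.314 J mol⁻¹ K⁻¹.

27.7 L

Q = I·t = 22.60 A × 21276 s = 480800 C.
n(e⁻) = Q/F = 480800 / 96485 = 4.984 mol.
4 electrons are transferred per O₂ molecule, so n(O₂) = 4.984 / 4 = 1.246 mol.
V = nRT/P = (1.246 × 8.314 × 305) / (114 × 10³ Pa) = 0.0277 m³ = 27.7 L.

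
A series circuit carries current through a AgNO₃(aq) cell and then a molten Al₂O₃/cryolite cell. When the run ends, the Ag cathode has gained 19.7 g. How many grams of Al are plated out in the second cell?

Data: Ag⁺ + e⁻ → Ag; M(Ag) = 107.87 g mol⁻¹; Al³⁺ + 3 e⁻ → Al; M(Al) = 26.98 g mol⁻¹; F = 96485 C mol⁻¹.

1.64 g

n(Ag) = 19.7 / 107.87 = 0.1826 mol.
Since Ag⁺ + e⁻ → Ag, n(e⁻) passed = 1 × 0.1826 = 0.1826 mol.
Cells in series carry the same charge, so the same 0.1826 mol of electrons passes through cell 2.
Al³⁺ + 3 e⁻ → Al, so n(Al) = 0.1826 / 3 = 0.06088 mol.
m(Al) = 0.06088 × 26.98 = 1.64 g.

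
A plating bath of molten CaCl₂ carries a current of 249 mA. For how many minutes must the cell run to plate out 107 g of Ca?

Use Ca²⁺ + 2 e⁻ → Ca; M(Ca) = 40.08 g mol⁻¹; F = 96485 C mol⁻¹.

n(Ca) = m/M = 107 / 40.08 = 2.670 mol.
Each Ca atom requires 2 electrons, so n(e⁻) = 2 × 2.670 = 5.339 mol.
Q = n(e⁻)·F = 5.339 × 96485 = 515200 C.
t = Q/I = 515200 / 0.2490 A = 2069000 s = 34500 min.

34500 min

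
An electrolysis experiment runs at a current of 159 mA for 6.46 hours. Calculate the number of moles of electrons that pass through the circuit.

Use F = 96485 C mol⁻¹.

0.0383 mol

Q = I·t = 0.1590 A × 23256 s = 3698 C.
n(e⁻) = Q/F = 3698 / 96485 = 0.0383 mol.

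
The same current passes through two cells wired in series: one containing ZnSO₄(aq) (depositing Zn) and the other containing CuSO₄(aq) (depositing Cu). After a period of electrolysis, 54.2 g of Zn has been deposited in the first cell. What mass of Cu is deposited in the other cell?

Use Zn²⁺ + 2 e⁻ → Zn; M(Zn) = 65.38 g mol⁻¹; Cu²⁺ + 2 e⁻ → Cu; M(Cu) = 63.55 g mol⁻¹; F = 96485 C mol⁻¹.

52.7 g

n(Zn) = 54.2 / 65.38 = 0.8290 mol.
Since Zn²⁺ + 2 e⁻ → Zn, n(e⁻) passed = 2 × 0.8290 = 1.658 mol.
Cells in series carry the same charge, so the same 1.658 mol of electrons passes through cell 2.
Cu²⁺ + 2 e⁻ → Cu, so n(Cu) = 1.658 / 2 = 0.8290 mol.
m(Cu) = 0.8290 × 63.55 = 52.7 g.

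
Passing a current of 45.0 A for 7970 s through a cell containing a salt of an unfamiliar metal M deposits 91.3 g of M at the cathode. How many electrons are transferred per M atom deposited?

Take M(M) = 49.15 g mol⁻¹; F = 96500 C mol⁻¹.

2

Q = I·t = 45.00 A × 7970.0 s = 358600 C, so n(e⁻) = 358600/96500 = 3.717 mol.
n(M) deposited = 91.3 / 49.15 = 1.858 mol.
Electrons per atom = n(e⁻)/n(M) = 3.717 / 1.858 = 2.00 ≈ 2, so the ion is M²⁺.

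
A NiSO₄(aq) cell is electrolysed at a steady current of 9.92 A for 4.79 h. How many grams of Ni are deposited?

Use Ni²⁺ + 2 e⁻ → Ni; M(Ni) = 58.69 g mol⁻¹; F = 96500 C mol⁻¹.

52.0 g

Q = I·t = 9.920 A × 17244 s = 171100 C.
n(e⁻) = Q/F = 171100 / 96500 = 1.773 mol.
Ni²⁺ + 2 e⁻ → Ni, so n(Ni) = n(e⁻)/2 = 0.8863 mol.
m = n·M = 0.8863 × 58.69 = 52.0 g.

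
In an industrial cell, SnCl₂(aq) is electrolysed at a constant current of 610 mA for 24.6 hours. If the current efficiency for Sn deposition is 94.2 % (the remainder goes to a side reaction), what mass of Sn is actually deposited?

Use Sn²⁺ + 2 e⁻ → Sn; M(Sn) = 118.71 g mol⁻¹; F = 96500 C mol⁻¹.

Q = I·t = 0.6100 × 88560 = 54020 C.
n(e⁻) = 54020/96500 = 0.5598 mol; theoretically n(Sn) = 0.5598/2 = 0.2799 mol, m_theo = 33.23 g.
At 94.2 % efficiency, m_actual = 0.942 × 33.23 = 31.3 g.

31.3 g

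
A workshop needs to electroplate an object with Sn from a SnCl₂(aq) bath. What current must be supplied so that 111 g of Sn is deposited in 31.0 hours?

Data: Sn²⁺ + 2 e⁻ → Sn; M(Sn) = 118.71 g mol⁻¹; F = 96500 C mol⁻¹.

n(Sn) = 111 / 118.71 = 0.9351 mol.
n(e⁻) = 2 × 0.9351 = 1.870 mol.
Q = n(e⁻)·F = 1.870 × 96500 = 180500 C.
I = Q/t = 180500 / 111600 s = 1.62 A.

1.62 A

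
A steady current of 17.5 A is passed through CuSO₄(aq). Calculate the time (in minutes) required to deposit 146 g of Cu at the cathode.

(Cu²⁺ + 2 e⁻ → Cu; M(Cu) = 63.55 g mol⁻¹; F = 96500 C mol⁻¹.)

n(Cu) = m/M = 146 / 63.55 = 2.297 mol.
Each Cu atom requires 2 electrons, so n(e⁻) = 2 × 2.297 = 4.595 mol.
Q = n(e⁻)·F = 4.595 × 96500 = 443400 C.
t = Q/I = 443400 / 17.50 A = 25340 s = 422 min.

422 min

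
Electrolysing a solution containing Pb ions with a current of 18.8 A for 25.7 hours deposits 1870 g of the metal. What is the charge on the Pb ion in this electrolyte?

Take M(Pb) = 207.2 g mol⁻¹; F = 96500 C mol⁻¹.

Q = I·t = 18.80 A × 92520 s = 1739000 C, so n(e⁻) = 1739000/96500 = 18.02 mol.
n(Pb) deposited = 1870 / 207.2 = 9.025 mol.
Electrons per atom = n(e⁻)/n(Pb) = 18.02 / 9.025 = 2.00 ≈ 2, so the ion is Pb²⁺.

+2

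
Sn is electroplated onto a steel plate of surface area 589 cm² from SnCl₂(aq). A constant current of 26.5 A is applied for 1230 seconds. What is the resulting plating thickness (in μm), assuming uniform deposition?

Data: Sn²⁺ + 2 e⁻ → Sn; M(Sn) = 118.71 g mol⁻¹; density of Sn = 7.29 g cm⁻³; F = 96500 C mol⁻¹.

Q = I·t = 26.50 × 1230.0 = 32600 C; n(e⁻) = 0.3378 mol.
n(Sn) = n(e⁻)/2 = 0.1689 mol, so m = 0.1689 × 118.71 = 20.05 g.
Volume = m/ρ = 20.05 / 7.29 = 2.750 cm³.
Thickness = V/A = 2.750 / 589 = 0.00467 cm = 46.7 μm.

46.7 μm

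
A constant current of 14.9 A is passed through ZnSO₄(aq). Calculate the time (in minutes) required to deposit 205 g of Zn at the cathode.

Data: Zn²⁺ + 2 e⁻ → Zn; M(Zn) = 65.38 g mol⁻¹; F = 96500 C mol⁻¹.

n(Zn) = m/M = 205 / 65.38 = 3.136 mol.
Each Zn atom requires 2 electrons, so n(e⁻) = 2 × 3.136 = 6.271 mol.
Q = n(e⁻)·F = 6.271 × 96500 = 605200 C.
t = Q/I = 605200 / 14.90 A = 40610 s = 677 min.

677 min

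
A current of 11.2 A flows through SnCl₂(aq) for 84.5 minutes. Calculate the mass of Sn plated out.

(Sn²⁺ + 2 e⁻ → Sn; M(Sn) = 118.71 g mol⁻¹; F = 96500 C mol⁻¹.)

Q = I·t = 11.20 A × 5070.0 s = 56780 C.
n(e⁻) = Q/F = 56780 / 96500 = 0.5884 mol.
Sn²⁺ + 2 e⁻ → Sn, so n(Sn) = n(e⁻)/2 = 0.2942 mol.
m = n·M = 0.2942 × 118.71 = 34.9 g.

34.9 g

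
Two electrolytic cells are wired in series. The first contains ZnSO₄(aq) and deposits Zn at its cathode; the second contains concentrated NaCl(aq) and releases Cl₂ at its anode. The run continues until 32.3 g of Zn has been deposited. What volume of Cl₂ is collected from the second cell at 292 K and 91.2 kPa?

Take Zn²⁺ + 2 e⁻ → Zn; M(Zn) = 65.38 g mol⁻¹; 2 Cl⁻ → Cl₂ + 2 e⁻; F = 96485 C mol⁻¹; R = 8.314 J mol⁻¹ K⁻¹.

13.2 L

n(Zn) = 32.3 / 65.38 = 0.4940 mol, so n(e⁻) = 2 × 0.4940 = 0.9881 mol.
The cells are in series, so the same 0.9881 mol of electrons passes through the second cell.
2 Cl⁻ → Cl₂ + 2 e⁻ — 2 mol e⁻ per mol Cl₂, so n(Cl₂) = 0.9881/2 = 0.4940 mol.
V = nRT/P = (0.4940 × 8.314 × 292) / (91.2 × 10³) = 0.0132 m³ = 13.2 L.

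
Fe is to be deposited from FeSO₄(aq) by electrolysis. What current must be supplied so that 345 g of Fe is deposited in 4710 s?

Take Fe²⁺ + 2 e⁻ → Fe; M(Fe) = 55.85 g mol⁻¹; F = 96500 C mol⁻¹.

253 A

n(Fe) = 345 / 55.85 = 6.177 mol.
n(e⁻) = 2 × 6.177 = 12.35 mol.
Q = n(e⁻)·F = 12.35 × 96500 = 1192000 C.
I = Q/t = 1192000 / 4710.0 s = 253 A.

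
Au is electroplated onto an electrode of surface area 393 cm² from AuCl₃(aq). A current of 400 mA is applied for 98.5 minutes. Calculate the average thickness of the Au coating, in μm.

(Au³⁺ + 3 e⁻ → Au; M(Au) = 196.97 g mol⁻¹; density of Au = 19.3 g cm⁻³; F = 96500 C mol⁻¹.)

2.12 μm

Q = I·t = 0.4000 × 5910.0 = 2364 C; n(e⁻) = 0.02450 mol.
n(Au) = n(e⁻)/3 = 0.008166 mol, so m = 0.008166 × 196.97 = 1.608 g.
Volume = m/ρ = 1.608 / 19.3 = 0.08334 cm³.
Thickness = V/A = 0.08334 / 393 = 2.12 × 10⁻⁴ cm = 2.12 μm.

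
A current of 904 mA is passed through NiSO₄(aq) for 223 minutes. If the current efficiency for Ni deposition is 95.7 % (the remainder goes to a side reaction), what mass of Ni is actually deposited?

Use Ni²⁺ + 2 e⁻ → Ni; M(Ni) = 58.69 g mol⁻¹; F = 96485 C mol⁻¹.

3.52 g

Q = I·t = 0.9040 × 13380 = 12100 C.
n(e⁻) = 12100/96485 = 0.1254 mol; theoretically n(Ni) = 0.1254/2 = 0.06268 mol, m_theo = 3.679 g.
At 95.7 % efficiency, m_actual = 0.957 × 3.679 = 3.52 g.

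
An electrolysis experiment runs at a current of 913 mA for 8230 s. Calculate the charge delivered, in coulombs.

Q = I·t = 0.9130 A × 8230.0 s = 7510 C.

7510 C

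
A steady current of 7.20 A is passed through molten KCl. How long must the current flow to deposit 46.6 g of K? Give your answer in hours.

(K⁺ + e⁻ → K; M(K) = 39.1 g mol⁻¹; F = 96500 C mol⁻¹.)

n(K) = m/M = 46.6 / 39.1 = 1.192 mol.
Each K atom requires 1 electron, so n(e⁻) = 1 × 1.192 = 1.192 mol.
Q = n(e⁻)·F = 1.192 × 96500 = 115000 C.
t = Q/I = 115000 / 7.200 A = 15970 s = 4.44 h.

4.44 h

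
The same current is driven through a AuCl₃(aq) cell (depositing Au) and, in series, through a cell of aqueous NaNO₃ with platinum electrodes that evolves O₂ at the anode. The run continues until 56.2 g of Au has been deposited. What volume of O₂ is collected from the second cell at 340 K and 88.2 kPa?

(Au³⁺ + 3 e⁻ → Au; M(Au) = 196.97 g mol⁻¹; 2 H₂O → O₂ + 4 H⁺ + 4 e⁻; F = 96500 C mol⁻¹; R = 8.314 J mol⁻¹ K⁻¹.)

6.86 L

n(Au) = 56.2 / 196.97 = 0.2853 mol, so n(e⁻) = 3 × 0.2853 = 0.8560 mol.
The cells are in series, so the same 0.8560 mol of electrons passes through the second cell.
2 H₂O → O₂ + 4 H⁺ + 4 e⁻ — 4 mol e⁻ per mol O₂, so n(O₂) = 0.8560/4 = 0.2140 mol.
V = nRT/P = (0.2140 × 8.314 × 340) / (88.2 × 10³) = 0.00686 m³ = 6.86 L.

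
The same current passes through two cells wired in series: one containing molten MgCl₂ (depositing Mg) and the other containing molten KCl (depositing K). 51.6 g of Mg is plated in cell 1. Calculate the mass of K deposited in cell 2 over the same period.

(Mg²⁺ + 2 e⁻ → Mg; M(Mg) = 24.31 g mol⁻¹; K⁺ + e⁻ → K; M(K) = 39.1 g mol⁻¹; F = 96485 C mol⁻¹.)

166 g

n(Mg) = 51.6 / 24.31 = 2.123 mol.
Since Mg²⁺ + 2 e⁻ → Mg, n(e⁻) passed = 2 × 2.123 = 4.245 mol.
Cells in series carry the same charge, so the same 4.245 mol of electrons passes through cell 2.
K⁺ + e⁻ → K, so n(K) = 4.245 / 1 = 4.245 mol.
m(K) = 4.245 × 39.1 = 166 g.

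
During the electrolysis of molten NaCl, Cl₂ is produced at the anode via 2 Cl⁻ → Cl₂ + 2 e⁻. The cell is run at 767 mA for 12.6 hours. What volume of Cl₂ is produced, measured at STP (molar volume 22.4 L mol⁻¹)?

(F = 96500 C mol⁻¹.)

Q = I·t = 0.7670 A × 45360 s = 34790 C.
n(e⁻) = Q/F = 34790 / 96500 = 0.3605 mol.
2 electrons are transferred per Cl₂ molecule, so n(Cl₂) = 0.3605 / 2 = 0.1803 mol.
V = n × V_m = 0.1803 × 22.4 = 4.04 L.

4.04 L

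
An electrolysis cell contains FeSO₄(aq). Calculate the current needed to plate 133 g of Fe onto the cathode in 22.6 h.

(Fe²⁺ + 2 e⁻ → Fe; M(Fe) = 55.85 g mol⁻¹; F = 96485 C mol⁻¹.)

n(Fe) = 133 / 55.85 = 2.381 mol.
n(e⁻) = 2 × 2.381 = 4.763 mol.
Q = n(e⁻)·F = 4.763 × 96485 = 459500 C.
I = Q/t = 459500 / 81360 s = 5.65 A.

5.65 A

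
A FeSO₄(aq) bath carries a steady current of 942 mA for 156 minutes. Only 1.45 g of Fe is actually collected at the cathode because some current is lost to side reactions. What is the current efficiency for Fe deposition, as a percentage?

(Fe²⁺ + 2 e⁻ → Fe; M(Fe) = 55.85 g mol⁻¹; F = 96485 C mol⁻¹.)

56.8 %

Q = I·t = 0.9420 × 9360.0 = 8817 C; n(e⁻) = 8817/96485 = 0.09138 mol.
Theoretical n(Fe) = n(e⁻)/2 = 0.04569 mol, i.e. m_theo = 0.04569 × 55.85 = 2.552 g.
Efficiency = m_actual / m_theo = 1.45 / 2.552 = 56.8 %.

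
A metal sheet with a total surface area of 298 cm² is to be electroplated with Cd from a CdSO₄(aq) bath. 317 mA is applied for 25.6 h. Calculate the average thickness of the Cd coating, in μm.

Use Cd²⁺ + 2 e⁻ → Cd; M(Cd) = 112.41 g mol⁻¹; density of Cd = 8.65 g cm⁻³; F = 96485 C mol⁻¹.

66.0 μm

Q = I·t = 0.3170 × 92160 = 29210 C; n(e⁻) = 0.3028 mol.
n(Cd) = n(e⁻)/2 = 0.1514 mol, so m = 0.1514 × 112.41 = 17.02 g.
Volume = m/ρ = 17.02 / 8.65 = 1.967 cm³.
Thickness = V/A = 1.967 / 298 = 0.00660 cm = 66.0 μm.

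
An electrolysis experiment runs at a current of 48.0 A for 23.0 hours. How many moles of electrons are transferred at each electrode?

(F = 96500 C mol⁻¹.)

Q = I·t = 48.00 A × 82800 s = 3974000 C.
n(e⁻) = Q/F = 3974000 / 96500 = 41.2 mol.

41.2 mol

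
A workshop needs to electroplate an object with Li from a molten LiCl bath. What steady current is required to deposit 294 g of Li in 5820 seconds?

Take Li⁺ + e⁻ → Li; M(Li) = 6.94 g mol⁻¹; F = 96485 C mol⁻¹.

n(Li) = 294 / 6.94 = 42.36 mol.
n(e⁻) = 1 × 42.36 = 42.36 mol.
Q = n(e⁻)·F = 42.36 × 96485 = 4087000 C.
I = Q/t = 4087000 / 5820.0 s = 702 A.

702 A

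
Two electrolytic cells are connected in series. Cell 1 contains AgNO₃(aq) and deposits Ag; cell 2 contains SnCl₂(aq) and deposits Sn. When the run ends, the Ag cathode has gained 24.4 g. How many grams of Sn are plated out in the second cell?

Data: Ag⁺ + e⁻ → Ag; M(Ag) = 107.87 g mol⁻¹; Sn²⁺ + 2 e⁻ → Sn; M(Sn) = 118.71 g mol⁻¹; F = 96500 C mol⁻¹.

13.4 g

n(Ag) = 24.4 / 107.87 = 0.2262 mol.
Since Ag⁺ + e⁻ → Ag, n(e⁻) passed = 1 × 0.2262 = 0.2262 mol.
Cells in series carry the same charge, so the same 0.2262 mol of electrons passes through cell 2.
Sn²⁺ + 2 e⁻ → Sn, so n(Sn) = 0.2262 / 2 = 0.1131 mol.
m(Sn) = 0.1131 × 118.71 = 13.4 g.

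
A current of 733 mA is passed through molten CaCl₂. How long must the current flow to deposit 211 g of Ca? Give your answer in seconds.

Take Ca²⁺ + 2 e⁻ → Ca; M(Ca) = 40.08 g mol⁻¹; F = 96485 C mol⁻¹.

n(Ca) = m/M = 211 / 40.08 = 5.264 mol.
Each Ca atom requires 2 electrons, so n(e⁻) = 2 × 5.264 = 10.53 mol.
Q = n(e⁻)·F = 10.53 × 96485 = 1016000 C.
t = Q/I = 1016000 / 0.7330 A = 1386000 s.

1.39 × 10⁶ s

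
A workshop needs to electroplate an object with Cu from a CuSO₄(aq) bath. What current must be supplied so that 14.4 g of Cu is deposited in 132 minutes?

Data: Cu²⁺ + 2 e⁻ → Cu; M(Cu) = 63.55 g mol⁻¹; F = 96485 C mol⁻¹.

5.52 A

n(Cu) = 14.4 / 63.55 = 0.2266 mol.
n(e⁻) = 2 × 0.2266 = 0.4532 mol.
Q = n(e⁻)·F = 0.4532 × 96485 = 43730 C.
I = Q/t = 43730 / 7920.0 s = 5.52 A.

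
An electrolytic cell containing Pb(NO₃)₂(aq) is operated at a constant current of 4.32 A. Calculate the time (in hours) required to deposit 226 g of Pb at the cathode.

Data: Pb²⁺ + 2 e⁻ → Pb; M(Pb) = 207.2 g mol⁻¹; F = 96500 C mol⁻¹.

13.5 h

n(Pb) = m/M = 226 / 207.2 = 1.091 mol.
Each Pb atom requires 2 electrons, so n(e⁻) = 2 × 1.091 = 2.181 mol.
Q = n(e⁻)·F = 2.181 × 96500 = 210500 C.
t = Q/I = 210500 / 4.320 A = 48730 s = 13.5 h.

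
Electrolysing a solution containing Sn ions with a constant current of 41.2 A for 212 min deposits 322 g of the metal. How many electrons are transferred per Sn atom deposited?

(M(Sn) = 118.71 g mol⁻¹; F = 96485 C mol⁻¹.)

2

Q = I·t = 41.20 A × 12720 s = 524100 C, so n(e⁻) = 524100/96485 = 5.432 mol.
n(Sn) deposited = 322 / 118.71 = 2.712 mol.
Electrons per atom = n(e⁻)/n(Sn) = 5.432 / 2.712 = 2.00 ≈ 2, so the ion is Sn²⁺.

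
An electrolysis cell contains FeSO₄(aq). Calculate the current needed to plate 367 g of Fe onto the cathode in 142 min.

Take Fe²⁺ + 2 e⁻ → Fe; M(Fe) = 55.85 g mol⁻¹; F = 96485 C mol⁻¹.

149 A

n(Fe) = 367 / 55.85 = 6.571 mol.
n(e⁻) = 2 × 6.571 = 13.14 mol.
Q = n(e⁻)·F = 13.14 × 96485 = 1268000 C.
I = Q/t = 1268000 / 8520.0 s = 149 A.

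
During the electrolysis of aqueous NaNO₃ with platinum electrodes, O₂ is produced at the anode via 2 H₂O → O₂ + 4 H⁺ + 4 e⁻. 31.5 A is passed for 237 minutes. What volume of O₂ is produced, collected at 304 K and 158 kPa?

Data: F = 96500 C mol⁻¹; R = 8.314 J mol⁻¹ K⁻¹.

18.6 L

Q = I·t = 31.50 A × 14220 s = 447900 C.
n(e⁻) = Q/F = 447900 / 96500 = 4.642 mol.
4 electrons are transferred per O₂ molecule, so n(O₂) = 4.642 / 4 = 1.160 mol.
V = nRT/P = (1.160 × 8.314 × 304) / (158 × 10³ Pa) = 0.0186 m³ = 18.6 L.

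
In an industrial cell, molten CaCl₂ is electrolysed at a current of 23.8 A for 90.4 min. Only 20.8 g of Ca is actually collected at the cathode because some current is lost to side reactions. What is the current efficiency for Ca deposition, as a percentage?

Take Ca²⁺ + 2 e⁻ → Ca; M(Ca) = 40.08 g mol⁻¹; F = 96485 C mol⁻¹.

Q = I·t = 23.80 × 5424.0 = 129100 C; n(e⁻) = 129100/96485 = 1.338 mol.
Theoretical n(Ca) = n(e⁻)/2 = 0.6690 mol, i.e. m_theo = 0.6690 × 40.08 = 26.81 g.
Efficiency = m_actual / m_theo = 20.8 / 26.81 = 77.6 %.

77.6 %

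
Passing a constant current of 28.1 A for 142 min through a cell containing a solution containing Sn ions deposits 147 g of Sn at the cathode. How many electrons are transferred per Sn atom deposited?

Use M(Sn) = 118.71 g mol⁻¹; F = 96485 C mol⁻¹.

Q = I·t = 28.10 A × 8520.0 s = 239400 C, so n(e⁻) = 239400/96485 = 2.481 mol.
n(Sn) deposited = 147 / 118.71 = 1.238 mol.
Electrons per atom = n(e⁻)/n(Sn) = 2.481 / 1.238 = 2.00 ≈ 2, so the ion is Sn²⁺.

2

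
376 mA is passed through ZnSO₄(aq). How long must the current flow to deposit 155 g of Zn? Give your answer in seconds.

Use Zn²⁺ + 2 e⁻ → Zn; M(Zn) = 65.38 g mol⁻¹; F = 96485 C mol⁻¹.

n(Zn) = m/M = 155 / 65.38 = 2.371 mol.
Each Zn atom requires 2 electrons, so n(e⁻) = 2 × 2.371 = 4.742 mol.
Q = n(e⁻)·F = 4.742 × 96485 = 457500 C.
t = Q/I = 457500 / 0.3760 A = 1217000 s.

1.22 × 10⁶ s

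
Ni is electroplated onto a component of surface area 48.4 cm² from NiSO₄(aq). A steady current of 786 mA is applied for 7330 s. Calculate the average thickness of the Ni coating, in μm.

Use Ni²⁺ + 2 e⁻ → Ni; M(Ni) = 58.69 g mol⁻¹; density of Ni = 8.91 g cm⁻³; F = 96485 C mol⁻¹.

40.6 μm

Q = I·t = 0.7860 × 7330.0 = 5761 C; n(e⁻) = 0.05971 mol.
n(Ni) = n(e⁻)/2 = 0.02986 mol, so m = 0.02986 × 58.69 = 1.752 g.
Volume = m/ρ = 1.752 / 8.91 = 0.1967 cm³.
Thickness = V/A = 0.1967 / 48.4 = 0.00406 cm = 40.6 μm.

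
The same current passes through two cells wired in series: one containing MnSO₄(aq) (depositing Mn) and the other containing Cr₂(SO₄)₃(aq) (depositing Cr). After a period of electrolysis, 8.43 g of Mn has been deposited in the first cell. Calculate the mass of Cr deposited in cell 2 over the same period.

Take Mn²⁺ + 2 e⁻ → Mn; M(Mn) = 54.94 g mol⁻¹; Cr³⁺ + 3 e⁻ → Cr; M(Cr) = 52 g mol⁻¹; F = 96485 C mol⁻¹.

5.32 g

n(Mn) = 8.43 / 54.94 = 0.1534 mol.
Since Mn²⁺ + 2 e⁻ → Mn, n(e⁻) passed = 2 × 0.1534 = 0.3069 mol.
Cells in series carry the same charge, so the same 0.3069 mol of electrons passes through cell 2.
Cr³⁺ + 3 e⁻ → Cr, so n(Cr) = 0.3069 / 3 = 0.1023 mol.
m(Cr) = 0.1023 × 52 = 5.32 g.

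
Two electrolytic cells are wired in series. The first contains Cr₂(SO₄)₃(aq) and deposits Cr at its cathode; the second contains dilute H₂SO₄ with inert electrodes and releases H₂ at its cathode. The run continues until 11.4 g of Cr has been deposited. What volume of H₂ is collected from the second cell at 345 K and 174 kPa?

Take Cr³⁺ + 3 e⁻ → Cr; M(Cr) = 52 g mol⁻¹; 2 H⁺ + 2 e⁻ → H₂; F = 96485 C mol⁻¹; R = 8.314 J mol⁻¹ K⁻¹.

5.42 L

n(Cr) = 11.4 / 52 = 0.2192 mol, so n(e⁻) = 3 × 0.2192 = 0.6577 mol.
The cells are in series, so the same 0.6577 mol of electrons passes through the second cell.
2 H⁺ + 2 e⁻ → H₂ — 2 mol e⁻ per mol H₂, so n(H₂) = 0.6577/2 = 0.3288 mol.
V = nRT/P = (0.3288 × 8.314 × 345) / (174 × 10³) = 0.00542 m³ = 5.42 L.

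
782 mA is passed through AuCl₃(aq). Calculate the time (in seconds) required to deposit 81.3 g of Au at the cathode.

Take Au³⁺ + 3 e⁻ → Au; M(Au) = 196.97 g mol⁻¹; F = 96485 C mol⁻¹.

n(Au) = m/M = 81.3 / 196.97 = 0.4128 mol.
Each Au atom requires 3 electrons, so n(e⁻) = 3 × 0.4128 = 1.238 mol.
Q = n(e⁻)·F = 1.238 × 96485 = 119500 C.
t = Q/I = 119500 / 0.7820 A = 152800 s.

1.53 × 10⁵ s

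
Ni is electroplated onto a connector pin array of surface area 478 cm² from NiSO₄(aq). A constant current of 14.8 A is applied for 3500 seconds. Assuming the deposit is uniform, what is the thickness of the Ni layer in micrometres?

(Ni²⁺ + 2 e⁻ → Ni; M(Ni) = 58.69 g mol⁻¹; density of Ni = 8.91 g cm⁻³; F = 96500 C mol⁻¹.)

37.0 μm

Q = I·t = 14.80 × 3500.0 = 51800 C; n(e⁻) = 0.5368 mol.
n(Ni) = n(e⁻)/2 = 0.2684 mol, so m = 0.2684 × 58.69 = 15.75 g.
Volume = m/ρ = 15.75 / 8.91 = 1.768 cm³.
Thickness = V/A = 1.768 / 478 = 0.00370 cm = 37.0 μm.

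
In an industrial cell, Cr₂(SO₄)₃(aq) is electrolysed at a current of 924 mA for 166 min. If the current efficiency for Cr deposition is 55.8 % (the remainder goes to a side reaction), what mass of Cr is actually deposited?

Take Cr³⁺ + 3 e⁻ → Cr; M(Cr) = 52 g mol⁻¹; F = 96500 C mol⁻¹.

Q = I·t = 0.9240 × 9960.0 = 9203 C.
n(e⁻) = 9203/96500 = 0.09537 mol; theoretically n(Cr) = 0.09537/3 = 0.03179 mol, m_theo = 1.653 g.
At 55.8 % efficiency, m_actual = 0.558 × 1.653 = 0.922 g.

0.922 g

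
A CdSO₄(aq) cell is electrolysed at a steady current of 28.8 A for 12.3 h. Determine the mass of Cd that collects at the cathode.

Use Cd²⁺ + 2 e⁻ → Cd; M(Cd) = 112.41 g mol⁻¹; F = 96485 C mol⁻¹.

Q = I·t = 28.80 A × 44280 s = 1275000 C.
n(e⁻) = Q/F = 1275000 / 96485 = 13.22 mol.
Cd²⁺ + 2 e⁻ → Cd, so n(Cd) = n(e⁻)/2 = 6.609 mol.
m = n·M = 6.609 × 112.41 = 743 g.

743 g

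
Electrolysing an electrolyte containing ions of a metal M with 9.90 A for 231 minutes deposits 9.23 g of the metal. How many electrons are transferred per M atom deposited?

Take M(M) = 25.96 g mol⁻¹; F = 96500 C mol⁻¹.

Q = I·t = 9.900 A × 13860 s = 137200 C, so n(e⁻) = 137200/96500 = 1.422 mol.
n(M) deposited = 9.23 / 25.96 = 0.3555 mol.
Electrons per atom = n(e⁻)/n(M) = 1.422 / 0.3555 = 4.00 ≈ 4, so the ion is M⁴⁺.

4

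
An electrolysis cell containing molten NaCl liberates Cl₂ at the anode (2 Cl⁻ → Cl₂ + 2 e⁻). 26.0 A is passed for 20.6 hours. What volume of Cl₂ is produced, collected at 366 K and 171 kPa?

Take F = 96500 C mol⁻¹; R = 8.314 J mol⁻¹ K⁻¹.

Q = I·t = 26.00 A × 74160 s = 1928000 C.
n(e⁻) = Q/F = 1928000 / 96500 = 19.98 mol.
2 electrons are transferred per Cl₂ molecule, so n(Cl₂) = 19.98 / 2 = 9.990 mol.
V = nRT/P = (9.990 × 8.314 × 366) / (171 × 10³ Pa) = 0.178 m³ = 178 L.

178 L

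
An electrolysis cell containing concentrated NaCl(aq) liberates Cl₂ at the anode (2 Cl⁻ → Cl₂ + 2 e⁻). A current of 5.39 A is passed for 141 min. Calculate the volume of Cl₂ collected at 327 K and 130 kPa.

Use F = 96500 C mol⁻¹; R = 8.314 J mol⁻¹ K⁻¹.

Q = I·t = 5.390 A × 8460.0 s = 45600 C.
n(e⁻) = Q/F = 45600 / 96500 = 0.4725 mol.
2 electrons are transferred per Cl₂ molecule, so n(Cl₂) = 0.4725 / 2 = 0.2363 mol.
V = nRT/P = (0.2363 × 8.314 × 327) / (130 × 10³ Pa) = 0.00494 m³ = 4.94 L.

4.94 L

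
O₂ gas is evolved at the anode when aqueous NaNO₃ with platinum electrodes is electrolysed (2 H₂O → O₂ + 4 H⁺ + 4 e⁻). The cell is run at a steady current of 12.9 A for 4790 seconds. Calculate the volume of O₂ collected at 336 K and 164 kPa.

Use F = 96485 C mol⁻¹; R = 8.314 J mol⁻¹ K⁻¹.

Q = I·t = 12.90 A × 4790.0 s = 61790 C.
n(e⁻) = Q/F = 61790 / 96485 = 0.6404 mol.
4 electrons are transferred per O₂ molecule, so n(O₂) = 0.6404 / 4 = 0.1601 mol.
V = nRT/P = (0.1601 × 8.314 × 336) / (164 × 10³ Pa) = 0.00273 m³ = 2.73 L.

2.73 L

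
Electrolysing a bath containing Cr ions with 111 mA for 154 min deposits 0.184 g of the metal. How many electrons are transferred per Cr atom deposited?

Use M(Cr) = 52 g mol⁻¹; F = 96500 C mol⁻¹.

Q = I·t = 0.1110 A × 9240.0 s = 1026 C, so n(e⁻) = 1026/96500 = 0.01063 mol.
n(Cr) deposited = 0.184 / 52 = 0.003538 mol.
Electrons per atom = n(e⁻)/n(Cr) = 0.01063 / 0.003538 = 3.00 ≈ 3, so the ion is Cr³⁺.

3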